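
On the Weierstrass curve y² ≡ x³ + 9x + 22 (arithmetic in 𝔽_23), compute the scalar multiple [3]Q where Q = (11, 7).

(15, 17)

Repeated addition: build up to 3Q.
2Q: tangent at (11, 7): λ = (3·11² + 9)/(2·7) ≡ 4/14. 14⁻¹ ≡ 5 (mod 23), so λ ≡ 4·5 ≡ 20.
  x = λ² - 11 - 11 = 400 - 22 ≡ 10; y = λ·(11 - 10) - 7 ≡ 13. → (10, 13)
3Q: (10, 13) + (11, 7). λ = (7 - 13)/(11 - 10) ≡ 17/1 mod 23. 1⁻¹ ≡ 1 (mod 23) since 1·1 = 1 ≡ 1, so λ ≡ 17.
  x = λ² - 10 - 11 = 289 - 21 ≡ 15; y = λ·(10 - 15) - 13 ≡ 17. → (15, 17)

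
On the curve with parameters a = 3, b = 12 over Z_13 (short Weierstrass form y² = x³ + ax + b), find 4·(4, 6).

Write Q = (4, 6).
Repeated addition: build up to 4Q.
2Q: tangent at (4, 6): λ = (3·4² + 3)/(2·6) ≡ 12/12. 12⁻¹ ≡ 12 (mod 13) since 12·12 = 144 ≡ 1, so λ ≡ 12·12 ≡ 1.
  x = λ² - 4 - 4 = 1 - 8 ≡ 6; y = λ·(4 - 6) - 6 ≡ 5. → (6, 5)
3Q: (6, 5) + (4, 6). λ = (6 - 5)/(4 - 6) ≡ 1/11 mod 13. 11⁻¹ ≡ 6 (mod 13), so λ ≡ 6.
  x = λ² - 6 - 4 = 36 - 10 ≡ 0; y = λ·(6 - 0) - 5 ≡ 5. → (0, 5)
4Q: (0, 5) + (4, 6). λ = (6 - 5)/(4 - 0) ≡ 1/4 mod 13. 4⁻¹ ≡ 10 (mod 13), so λ ≡ 10.
  x = λ² - 0 - 4 = 100 - 4 ≡ 5; y = λ·(0 - 5) - 5 ≡ 10. → (5, 10)

(5, 10)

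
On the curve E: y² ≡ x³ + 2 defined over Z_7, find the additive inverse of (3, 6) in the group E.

-(3, 6) = (3, -6 mod 7) = (3, 1).

(3, 1)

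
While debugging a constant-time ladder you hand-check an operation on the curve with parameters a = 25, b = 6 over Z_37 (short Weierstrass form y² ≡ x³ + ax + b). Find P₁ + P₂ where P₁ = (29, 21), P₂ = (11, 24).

(33, 29)

(29, 21) + (11, 24). λ = (24 - 21)/(11 - 29) ≡ 3/19 mod 37. 19⁻¹ ≡ 2 (mod 37), so λ ≡ 6.
  x = λ² - 29 - 11 = 36 - 40 ≡ 33; y = λ·(29 - 33) - 21 ≡ 29. → (33, 29)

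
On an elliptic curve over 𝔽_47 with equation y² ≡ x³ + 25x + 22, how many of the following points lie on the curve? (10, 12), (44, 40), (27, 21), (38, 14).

2

(10, 12): 12² ≡ 3, rhs ≡ 3 → on.
(44, 40): 40² ≡ 2, rhs ≡ 14 → off.
(27, 21): 21² ≡ 18, rhs ≡ 29 → off.
(38, 14): 14² ≡ 8, rhs ≡ 8 → on.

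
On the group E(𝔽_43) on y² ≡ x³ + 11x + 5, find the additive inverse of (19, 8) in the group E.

(19, 35)

-(19, 8) = (19, -8 mod 43) = (19, 35).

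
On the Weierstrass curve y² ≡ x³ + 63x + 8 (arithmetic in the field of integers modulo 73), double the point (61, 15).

tangent at (61, 15): λ = (3·61² + 63)/(2·15) ≡ 57/30. 30⁻¹ ≡ 56 (mod 73), so λ ≡ 57·56 ≡ 53.
  x = λ² - 61 - 61 = 2809 - 122 ≡ 59; y = λ·(61 - 59) - 15 ≡ 18. → (59, 18)

(59, 18)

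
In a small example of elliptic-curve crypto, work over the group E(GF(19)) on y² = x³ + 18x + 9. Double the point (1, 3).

tangent at (1, 3): λ = (3·1² + 18)/(2·3) ≡ 2/6. 6⁻¹ ≡ 16 (mod 19), so λ ≡ 2·16 ≡ 13.
  x = λ² - 1 - 1 = 169 - 2 ≡ 15; y = λ·(1 - 15) - 3 ≡ 5. → (15, 5)

(15, 5)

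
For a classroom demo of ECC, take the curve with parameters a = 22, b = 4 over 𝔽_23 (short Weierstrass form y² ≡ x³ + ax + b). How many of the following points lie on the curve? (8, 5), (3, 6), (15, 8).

1

(8, 5): 5² ≡ 2, rhs ≡ 2 → on.
(3, 6): 6² ≡ 13, rhs ≡ 5 → off.
(15, 8): 8² ≡ 18, rhs ≡ 6 → off.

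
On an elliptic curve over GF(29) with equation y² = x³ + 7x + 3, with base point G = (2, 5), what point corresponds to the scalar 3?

Repeated addition: build up to 3G.
2G: tangent at (2, 5): λ = (3·2² + 7)/(2·5) ≡ 19/10. 10⁻¹ ≡ 3 (mod 29), so λ ≡ 19·3 ≡ 28.
  x = λ² - 2 - 2 = 784 - 4 ≡ 26; y = λ·(2 - 26) - 5 ≡ 19. → (26, 19)
3G: (26, 19) + (2, 5). λ = (5 - 19)/(2 - 26) ≡ 15/5 mod 29. 5⁻¹ ≡ 6 (mod 29), so λ ≡ 3.
  x = λ² - 26 - 2 = 9 - 28 ≡ 10; y = λ·(26 - 10) - 19 ≡ 0. → (10, 0)

(10, 0)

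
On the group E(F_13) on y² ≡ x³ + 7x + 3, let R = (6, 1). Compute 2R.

tangent at (6, 1): λ = (3·6² + 7)/(2·1) ≡ 11/2. 2⁻¹ ≡ 7 (mod 13), so λ ≡ 11·7 ≡ 12.
  x = λ² - 6 - 6 = 144 - 12 ≡ 2; y = λ·(6 - 2) - 1 ≡ 8. → (2, 8)

(2, 8)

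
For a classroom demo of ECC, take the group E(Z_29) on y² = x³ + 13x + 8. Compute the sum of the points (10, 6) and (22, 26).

(3, 25)

(10, 6) + (22, 26). λ = (26 - 6)/(22 - 10) ≡ 20/12 mod 29. 12⁻¹ ≡ 17 (mod 29) since 12·17 = 204 ≡ 1, so λ ≡ 21.
  x = λ² - 10 - 22 = 441 - 32 ≡ 3; y = λ·(10 - 3) - 6 ≡ 25. → (3, 25)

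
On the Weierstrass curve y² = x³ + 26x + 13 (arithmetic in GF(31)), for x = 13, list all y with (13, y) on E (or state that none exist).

x³ + 26x + 13 = 2548 ≡ 6 (mod 31).
6 is a non-residue mod 31; no y exists.

none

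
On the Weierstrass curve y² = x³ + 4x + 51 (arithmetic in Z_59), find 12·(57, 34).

(21, 29)

Write Q = (57, 34).
Double-and-add on 12 = (1100)₂. Start with Q = (57, 34) for the leading 1-bit.
double: tangent at (57, 34): λ = (3·57² + 4)/(2·34) ≡ 16/9. 9⁻¹ ≡ 46 (mod 59), so λ ≡ 16·46 ≡ 28.
  x = λ² - 57 - 57 = 784 - 114 ≡ 21; y = λ·(57 - 21) - 34 ≡ 30. → (21, 30)
add Q: (21, 30) + (57, 34). λ = (34 - 30)/(57 - 21) ≡ 4/36 mod 59. 36⁻¹ ≡ 41 (mod 59) since 36·41 = 1476 ≡ 1, so λ ≡ 46.
  x = λ² - 21 - 57 = 2116 - 78 ≡ 32; y = λ·(21 - 32) - 30 ≡ 54. → (32, 54)
double: tangent at (32, 54): λ = (3·32² + 4)/(2·54) ≡ 8/49. 49⁻¹ ≡ 53 (mod 59), so λ ≡ 8·53 ≡ 11.
  x = λ² - 32 - 32 = 121 - 64 ≡ 57; y = λ·(32 - 57) - 54 ≡ 25. → (57, 25)
double: tangent at (57, 25): λ = (3·57² + 4)/(2·25) ≡ 16/50. 50⁻¹ ≡ 13 (mod 59), so λ ≡ 16·13 ≡ 31.
  x = λ² - 57 - 57 = 961 - 114 ≡ 21; y = λ·(57 - 21) - 25 ≡ 29. → (21, 29)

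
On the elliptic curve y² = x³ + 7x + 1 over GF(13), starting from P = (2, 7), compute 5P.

Repeated addition: build up to 5P.
2P: tangent at (2, 7): λ = (3·2² + 7)/(2·7) ≡ 6/1. 1⁻¹ ≡ 1 (mod 13), so λ ≡ 6·1 ≡ 6.
  x = λ² - 2 - 2 = 36 - 4 ≡ 6; y = λ·(2 - 6) - 7 ≡ 8. → (6, 8)
3P: (6, 8) + (2, 7). λ = (7 - 8)/(2 - 6) ≡ 12/9 mod 13. 9⁻¹ ≡ 3 (mod 13), so λ ≡ 10.
  x = λ² - 6 - 2 = 100 - 8 ≡ 1; y = λ·(6 - 1) - 8 ≡ 3. → (1, 3)
4P: (1, 3) + (2, 7). λ = (7 - 3)/(2 - 1) ≡ 4/1 mod 13. 1⁻¹ ≡ 1 (mod 13), so λ ≡ 4.
  x = λ² - 1 - 2 = 16 - 3 ≡ 0; y = λ·(1 - 0) - 3 ≡ 1. → (0, 1)
5P: (0, 1) + (2, 7). λ = (7 - 1)/(2 - 0) ≡ 6/2 mod 13. 2⁻¹ ≡ 7 (mod 13), so λ ≡ 3.
  x = λ² - 0 - 2 = 9 - 2 ≡ 7; y = λ·(0 - 7) - 1 ≡ 4. → (7, 4)

(7, 4)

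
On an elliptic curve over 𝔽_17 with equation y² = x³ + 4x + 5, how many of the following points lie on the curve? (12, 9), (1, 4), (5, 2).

(12, 9): 9² ≡ 13, rhs ≡ 13 → on.
(1, 4): 4² ≡ 16, rhs ≡ 10 → off.
(5, 2): 2² ≡ 4, rhs ≡ 14 → off.

1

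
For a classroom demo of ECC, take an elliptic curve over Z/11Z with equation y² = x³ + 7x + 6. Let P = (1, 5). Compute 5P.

(5, 10)

Repeated addition: build up to 5P.
2P: tangent at (1, 5): λ = (3·1² + 7)/(2·5) ≡ 10/10. 10⁻¹ ≡ 10 (mod 11) since 10·10 = 100 ≡ 1, so λ ≡ 10·10 ≡ 1.
  x = λ² - 1 - 1 = 1 - 2 ≡ 10; y = λ·(1 - 10) - 5 ≡ 8. → (10, 8)
3P: (10, 8) + (1, 5). λ = (5 - 8)/(1 - 10) ≡ 8/2 mod 11. 2⁻¹ ≡ 6 (mod 11), so λ ≡ 4.
  x = λ² - 10 - 1 = 16 - 11 ≡ 5; y = λ·(10 - 5) - 8 ≡ 1. → (5, 1)
4P: (5, 1) + (1, 5). λ = (5 - 1)/(1 - 5) ≡ 4/7 mod 11. 7⁻¹ ≡ 8 (mod 11) since 7·8 = 56 ≡ 1, so λ ≡ 10.
  x = λ² - 5 - 1 = 100 - 6 ≡ 6; y = λ·(5 - 6) - 1 ≡ 0. → (6, 0)
5P: (6, 0) + (1, 5). λ = (5 - 0)/(1 - 6) ≡ 5/6 mod 11. 6⁻¹ ≡ 2 (mod 11), so λ ≡ 10.
  x = λ² - 6 - 1 = 100 - 7 ≡ 5; y = λ·(6 - 5) - 0 ≡ 10. → (5, 10)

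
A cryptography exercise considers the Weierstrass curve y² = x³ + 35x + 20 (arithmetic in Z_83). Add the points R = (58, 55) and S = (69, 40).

(34, 33)

(58, 55) + (69, 40). λ = (40 - 55)/(69 - 58) ≡ 68/11 mod 83. 11⁻¹ ≡ 68 (mod 83) since 11·68 = 748 ≡ 1, so λ ≡ 59.
  x = λ² - 58 - 69 = 3481 - 127 ≡ 34; y = λ·(58 - 34) - 55 ≡ 33. → (34, 33)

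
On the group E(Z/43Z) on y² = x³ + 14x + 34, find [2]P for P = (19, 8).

tangent at (19, 8): λ = (3·19² + 14)/(2·8) ≡ 22/16. 16⁻¹ ≡ 35 (mod 43) since 16·35 = 560 ≡ 1, so λ ≡ 22·35 ≡ 39.
  x = λ² - 19 - 19 = 1521 - 38 ≡ 21; y = λ·(19 - 21) - 8 ≡ 0. → (21, 0)

(21, 0)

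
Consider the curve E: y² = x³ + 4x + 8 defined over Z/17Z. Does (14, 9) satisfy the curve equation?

no

y² = 9² ≡ 13; x³ + 4x + 8 = 2808 ≡ 3 (mod 17). 13 ≠ 3.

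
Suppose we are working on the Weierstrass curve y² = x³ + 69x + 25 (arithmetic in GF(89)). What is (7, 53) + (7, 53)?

(84, 0)

tangent at (7, 53): λ = (3·7² + 69)/(2·53) ≡ 38/17. 17⁻¹ ≡ 21 (mod 89) since 17·21 = 357 ≡ 1, so λ ≡ 38·21 ≡ 86.
  x = λ² - 7 - 7 = 7396 - 14 ≡ 84; y = λ·(7 - 84) - 53 ≡ 0. → (84, 0)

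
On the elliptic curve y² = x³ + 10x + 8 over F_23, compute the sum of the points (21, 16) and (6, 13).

(21, 16) + (6, 13). λ = (13 - 16)/(6 - 21) ≡ 20/8 mod 23. 8⁻¹ ≡ 3 (mod 23) since 8·3 = 24 ≡ 1, so λ ≡ 14.
  x = λ² - 21 - 6 = 196 - 27 ≡ 8; y = λ·(21 - 8) - 16 ≡ 5. → (8, 5)

(8, 5)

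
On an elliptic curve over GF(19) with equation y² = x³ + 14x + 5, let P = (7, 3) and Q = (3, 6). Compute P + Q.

(7, 3) + (3, 6). λ = (6 - 3)/(3 - 7) ≡ 3/15 mod 19. 15⁻¹ ≡ 14 (mod 19), so λ ≡ 4.
  x = λ² - 7 - 3 = 16 - 10 ≡ 6; y = λ·(7 - 6) - 3 ≡ 1. → (6, 1)

(6, 1)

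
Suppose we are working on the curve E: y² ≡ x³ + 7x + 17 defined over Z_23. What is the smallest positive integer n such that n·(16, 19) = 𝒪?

9

2P: tangent at (16, 19): λ = (3·16² + 7)/(2·19) ≡ 16/15. 15⁻¹ ≡ 20 (mod 23) since 15·20 = 300 ≡ 1, so λ ≡ 16·20 ≡ 21.
  x = λ² - 16 - 16 = 441 - 32 ≡ 18; y = λ·(16 - 18) - 19 ≡ 8. → (18, 8)
3P: (18, 8) + (16, 19). λ = (19 - 8)/(16 - 18) ≡ 11/21 mod 23. 21⁻¹ ≡ 11 (mod 23), so λ ≡ 6.
  x = λ² - 18 - 16 = 36 - 34 ≡ 2; y = λ·(18 - 2) - 8 ≡ 19. → (2, 19)
4P: (2, 19) + (16, 19). λ = (19 - 19)/(16 - 2) ≡ 0/14 mod 23. 14⁻¹ ≡ 5 (mod 23), so λ ≡ 0.
  x = λ² - 2 - 16 = 0 - 18 ≡ 5; y = λ·(2 - 5) - 19 ≡ 4. → (5, 4)
5P: (5, 4) + (16, 19). λ = (19 - 4)/(16 - 5) ≡ 15/11 mod 23. 11⁻¹ ≡ 21 (mod 23) since 11·21 = 231 ≡ 1, so λ ≡ 16.
  x = λ² - 5 - 16 = 256 - 21 ≡ 5; y = λ·(5 - 5) - 4 ≡ 19. → (5, 19)
6P: (5, 19) + (16, 19). λ = (19 - 19)/(16 - 5) ≡ 0/11 mod 23. 11⁻¹ ≡ 21 (mod 23), so λ ≡ 0.
  x = λ² - 5 - 16 = 0 - 21 ≡ 2; y = λ·(5 - 2) - 19 ≡ 4. → (2, 4)
7P: (2, 4) + (16, 19). λ = (19 - 4)/(16 - 2) ≡ 15/14 mod 23. 14⁻¹ ≡ 5 (mod 23) since 14·5 = 70 ≡ 1, so λ ≡ 6.
  x = λ² - 2 - 16 = 36 - 18 ≡ 18; y = λ·(2 - 18) - 4 ≡ 15. → (18, 15)
8P: (18, 15) + (16, 19). λ = (19 - 15)/(16 - 18) ≡ 4/21 mod 23. 21⁻¹ ≡ 11 (mod 23), so λ ≡ 21.
  x = λ² - 18 - 16 = 441 - 34 ≡ 16; y = λ·(18 - 16) - 15 ≡ 4. → (16, 4)
9P: (16, 4) + (16, 19): same x and y₁ ≡ -y₂, so the sum is 𝒪.
9P = 𝒪, so the order is 9.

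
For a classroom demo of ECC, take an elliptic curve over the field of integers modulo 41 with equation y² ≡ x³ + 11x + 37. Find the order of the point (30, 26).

2P: tangent at (30, 26): λ = (3·30² + 11)/(2·26) ≡ 5/11. 11⁻¹ ≡ 15 (mod 41), so λ ≡ 5·15 ≡ 34.
  x = λ² - 30 - 30 = 1156 - 60 ≡ 30; y = λ·(30 - 30) - 26 ≡ 15. → (30, 15)
3P: (30, 15) + (30, 26): same x and y₁ ≡ -y₂, so the sum is ∞.
3P = ∞, so the order is 3.

3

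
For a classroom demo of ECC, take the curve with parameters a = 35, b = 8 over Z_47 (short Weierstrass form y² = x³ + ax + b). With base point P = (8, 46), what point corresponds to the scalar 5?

Repeated addition: build up to 5P.
2P: tangent at (8, 46): λ = (3·8² + 35)/(2·46) ≡ 39/45. 45⁻¹ ≡ 23 (mod 47), so λ ≡ 39·23 ≡ 4.
  x = λ² - 8 - 8 = 16 - 16 ≡ 0; y = λ·(8 - 0) - 46 ≡ 33. → (0, 33)
3P: (0, 33) + (8, 46). λ = (46 - 33)/(8 - 0) ≡ 13/8 mod 47. 8⁻¹ ≡ 6 (mod 47), so λ ≡ 31.
  x = λ² - 0 - 8 = 961 - 8 ≡ 13; y = λ·(0 - 13) - 33 ≡ 34. → (13, 34)
4P: (13, 34) + (8, 46). λ = (46 - 34)/(8 - 13) ≡ 12/42 mod 47. 42⁻¹ ≡ 28 (mod 47), so λ ≡ 7.
  x = λ² - 13 - 8 = 49 - 21 ≡ 28; y = λ·(13 - 28) - 34 ≡ 2. → (28, 2)
5P: (28, 2) + (8, 46). λ = (46 - 2)/(8 - 28) ≡ 44/27 mod 47. 27⁻¹ ≡ 7 (mod 47) since 27·7 = 189 ≡ 1, so λ ≡ 26.
  x = λ² - 28 - 8 = 676 - 36 ≡ 29; y = λ·(28 - 29) - 2 ≡ 19. → (29, 19)

(29, 19)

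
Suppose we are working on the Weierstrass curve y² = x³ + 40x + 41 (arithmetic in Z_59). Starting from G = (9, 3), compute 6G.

(15, 2)

Double-and-add on 6 = (110)₂. Start with G = (9, 3) for the leading 1-bit.
double: tangent at (9, 3): λ = (3·9² + 40)/(2·3) ≡ 47/6. 6⁻¹ ≡ 10 (mod 59) since 6·10 = 60 ≡ 1, so λ ≡ 47·10 ≡ 57.
  x = λ² - 9 - 9 = 3249 - 18 ≡ 45; y = λ·(9 - 45) - 3 ≡ 10. → (45, 10)
add G: (45, 10) + (9, 3). λ = (3 - 10)/(9 - 45) ≡ 52/23 mod 59. 23⁻¹ ≡ 18 (mod 59), so λ ≡ 51.
  x = λ² - 45 - 9 = 2601 - 54 ≡ 10; y = λ·(45 - 10) - 10 ≡ 5. → (10, 5)
double: tangent at (10, 5): λ = (3·10² + 40)/(2·5) ≡ 45/10. 10⁻¹ ≡ 6 (mod 59), so λ ≡ 45·6 ≡ 34.
  x = λ² - 10 - 10 = 1156 - 20 ≡ 15; y = λ·(10 - 15) - 5 ≡ 2. → (15, 2)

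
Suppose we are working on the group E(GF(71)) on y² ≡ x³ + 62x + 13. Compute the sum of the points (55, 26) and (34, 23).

(11, 31)

(55, 26) + (34, 23). λ = (23 - 26)/(34 - 55) ≡ 68/50 mod 71. 50⁻¹ ≡ 27 (mod 71) since 50·27 = 1350 ≡ 1, so λ ≡ 61.
  x = λ² - 55 - 34 = 3721 - 89 ≡ 11; y = λ·(55 - 11) - 26 ≡ 31. → (11, 31)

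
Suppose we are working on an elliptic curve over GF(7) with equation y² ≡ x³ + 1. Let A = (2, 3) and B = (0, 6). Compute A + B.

(2, 3) + (0, 6). λ = (6 - 3)/(0 - 2) ≡ 3/5 mod 7. 5⁻¹ ≡ 3 (mod 7), so λ ≡ 2.
  x = λ² - 2 - 0 = 4 - 2 ≡ 2; y = λ·(2 - 2) - 3 ≡ 4. → (2, 4)

(2, 4)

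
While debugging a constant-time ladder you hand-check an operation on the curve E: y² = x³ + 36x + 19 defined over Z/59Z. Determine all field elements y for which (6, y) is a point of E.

none

x³ + 36x + 19 = 451 ≡ 38 (mod 59).
38 is a non-residue mod 59; no y exists.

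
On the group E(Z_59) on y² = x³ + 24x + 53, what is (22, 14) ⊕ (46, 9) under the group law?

(22, 14) + (46, 9). λ = (9 - 14)/(46 - 22) ≡ 54/24 mod 59. 24⁻¹ ≡ 32 (mod 59) since 24·32 = 768 ≡ 1, so λ ≡ 17.
  x = λ² - 22 - 46 = 289 - 68 ≡ 44; y = λ·(22 - 44) - 14 ≡ 25. → (44, 25)

(44, 25)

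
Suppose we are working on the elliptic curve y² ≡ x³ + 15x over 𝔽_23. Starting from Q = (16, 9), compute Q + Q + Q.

Repeated addition: build up to 3Q.
2Q: tangent at (16, 9): λ = (3·16² + 15)/(2·9) ≡ 1/18. 18⁻¹ ≡ 9 (mod 23) since 18·9 = 162 ≡ 1, so λ ≡ 1·9 ≡ 9.
  x = λ² - 16 - 16 = 81 - 32 ≡ 3; y = λ·(16 - 3) - 9 ≡ 16. → (3, 16)
3Q: (3, 16) + (16, 9). λ = (9 - 16)/(16 - 3) ≡ 16/13 mod 23. 13⁻¹ ≡ 16 (mod 23) since 13·16 = 208 ≡ 1, so λ ≡ 3.
  x = λ² - 3 - 16 = 9 - 19 ≡ 13; y = λ·(3 - 13) - 16 ≡ 0. → (13, 0)

(13, 0)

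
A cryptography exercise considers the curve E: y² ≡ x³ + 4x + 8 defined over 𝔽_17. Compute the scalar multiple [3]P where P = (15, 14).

Repeated addition: build up to 3P.
2P: tangent at (15, 14): λ = (3·15² + 4)/(2·14) ≡ 16/11. 11⁻¹ ≡ 14 (mod 17) since 11·14 = 154 ≡ 1, so λ ≡ 16·14 ≡ 3.
  x = λ² - 15 - 15 = 9 - 30 ≡ 13; y = λ·(15 - 13) - 14 ≡ 9. → (13, 9)
3P: (13, 9) + (15, 14). λ = (14 - 9)/(15 - 13) ≡ 5/2 mod 17. 2⁻¹ ≡ 9 (mod 17) since 2·9 = 18 ≡ 1, so λ ≡ 11.
  x = λ² - 13 - 15 = 121 - 28 ≡ 8; y = λ·(13 - 8) - 9 ≡ 12. → (8, 12)

(8, 12)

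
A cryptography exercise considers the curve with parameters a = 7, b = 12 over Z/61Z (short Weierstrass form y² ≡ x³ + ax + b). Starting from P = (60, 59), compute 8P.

Double-and-add on 8 = (1000)₂. Start with P = (60, 59) for the leading 1-bit.
double: tangent at (60, 59): λ = (3·60² + 7)/(2·59) ≡ 10/57. 57⁻¹ ≡ 15 (mod 61), so λ ≡ 10·15 ≡ 28.
  x = λ² - 60 - 60 = 784 - 120 ≡ 54; y = λ·(60 - 54) - 59 ≡ 48. → (54, 48)
double: tangent at (54, 48): λ = (3·54² + 7)/(2·48) ≡ 32/35. 35⁻¹ ≡ 7 (mod 61), so λ ≡ 32·7 ≡ 41.
  x = λ² - 54 - 54 = 1681 - 108 ≡ 48; y = λ·(54 - 48) - 48 ≡ 15. → (48, 15)
double: tangent at (48, 15): λ = (3·48² + 7)/(2·15) ≡ 26/30. 30⁻¹ ≡ 59 (mod 61), so λ ≡ 26·59 ≡ 9.
  x = λ² - 48 - 48 = 81 - 96 ≡ 46; y = λ·(48 - 46) - 15 ≡ 3. → (46, 3)

(46, 3)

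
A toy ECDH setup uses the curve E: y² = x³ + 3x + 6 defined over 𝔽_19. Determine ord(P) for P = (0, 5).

2P: tangent at (0, 5): λ = (3·0² + 3)/(2·5) ≡ 3/10. 10⁻¹ ≡ 2 (mod 19), so λ ≡ 3·2 ≡ 6.
  x = λ² - 0 - 0 = 36 - 0 ≡ 17; y = λ·(0 - 17) - 5 ≡ 7. → (17, 7)
3P: (17, 7) + (0, 5). λ = (5 - 7)/(0 - 17) ≡ 17/2 mod 19. 2⁻¹ ≡ 10 (mod 19) since 2·10 = 20 ≡ 1, so λ ≡ 18.
  x = λ² - 17 - 0 = 324 - 17 ≡ 3; y = λ·(17 - 3) - 7 ≡ 17. → (3, 17)
4P: (3, 17) + (0, 5). λ = (5 - 17)/(0 - 3) ≡ 7/16 mod 19. 16⁻¹ ≡ 6 (mod 19), so λ ≡ 4.
  x = λ² - 3 - 0 = 16 - 3 ≡ 13; y = λ·(3 - 13) - 17 ≡ 0. → (13, 0)
5P: (13, 0) + (0, 5). λ = (5 - 0)/(0 - 13) ≡ 5/6 mod 19. 6⁻¹ ≡ 16 (mod 19), so λ ≡ 4.
  x = λ² - 13 - 0 = 16 - 13 ≡ 3; y = λ·(13 - 3) - 0 ≡ 2. → (3, 2)
6P: (3, 2) + (0, 5). λ = (5 - 2)/(0 - 3) ≡ 3/16 mod 19. 16⁻¹ ≡ 6 (mod 19) since 16·6 = 96 ≡ 1, so λ ≡ 18.
  x = λ² - 3 - 0 = 324 - 3 ≡ 17; y = λ·(3 - 17) - 2 ≡ 12. → (17, 12)
7P: (17, 12) + (0, 5). λ = (5 - 12)/(0 - 17) ≡ 12/2 mod 19. 2⁻¹ ≡ 10 (mod 19) since 2·10 = 20 ≡ 1, so λ ≡ 6.
  x = λ² - 17 - 0 = 36 - 17 ≡ 0; y = λ·(17 - 0) - 12 ≡ 14. → (0, 14)
8P: (0, 14) + (0, 5): same x and y₁ ≡ -y₂, so the sum is 𝒪.
8P = 𝒪, so the order is 8.

8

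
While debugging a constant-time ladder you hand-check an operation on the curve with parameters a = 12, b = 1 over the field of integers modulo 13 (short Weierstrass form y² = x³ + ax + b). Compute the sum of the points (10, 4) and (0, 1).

(4, 3)

(10, 4) + (0, 1). λ = (1 - 4)/(0 - 10) ≡ 10/3 mod 13. 3⁻¹ ≡ 9 (mod 13), so λ ≡ 12.
  x = λ² - 10 - 0 = 144 - 10 ≡ 4; y = λ·(10 - 4) - 4 ≡ 3. → (4, 3)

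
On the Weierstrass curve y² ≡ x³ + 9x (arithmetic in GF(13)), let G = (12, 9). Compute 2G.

tangent at (12, 9): λ = (3·12² + 9)/(2·9) ≡ 12/5. 5⁻¹ ≡ 8 (mod 13) since 5·8 = 40 ≡ 1, so λ ≡ 12·8 ≡ 5.
  x = λ² - 12 - 12 = 25 - 24 ≡ 1; y = λ·(12 - 1) - 9 ≡ 7. → (1, 7)

(1, 7)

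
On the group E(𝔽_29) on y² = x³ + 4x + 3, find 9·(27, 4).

O

Write P = (27, 4).
Repeated addition: build up to 9P.
2P: tangent at (27, 4): λ = (3·27² + 4)/(2·4) ≡ 16/8. 8⁻¹ ≡ 11 (mod 29) since 8·11 = 88 ≡ 1, so λ ≡ 16·11 ≡ 2.
  x = λ² - 27 - 27 = 4 - 54 ≡ 8; y = λ·(27 - 8) - 4 ≡ 5. → (8, 5)
3P: (8, 5) + (27, 4). λ = (4 - 5)/(27 - 8) ≡ 28/19 mod 29. 19⁻¹ ≡ 26 (mod 29) since 19·26 = 494 ≡ 1, so λ ≡ 3.
  x = λ² - 8 - 27 = 9 - 35 ≡ 3; y = λ·(8 - 3) - 5 ≡ 10. → (3, 10)
4P: (3, 10) + (27, 4). λ = (4 - 10)/(27 - 3) ≡ 23/24 mod 29. 24⁻¹ ≡ 23 (mod 29), so λ ≡ 7.
  x = λ² - 3 - 27 = 49 - 30 ≡ 19; y = λ·(3 - 19) - 10 ≡ 23. → (19, 23)
5P: (19, 23) + (27, 4). λ = (4 - 23)/(27 - 19) ≡ 10/8 mod 29. 8⁻¹ ≡ 11 (mod 29), so λ ≡ 23.
  x = λ² - 19 - 27 = 529 - 46 ≡ 19; y = λ·(19 - 19) - 23 ≡ 6. → (19, 6)
6P: (19, 6) + (27, 4). λ = (4 - 6)/(27 - 19) ≡ 27/8 mod 29. 8⁻¹ ≡ 11 (mod 29) since 8·11 = 88 ≡ 1, so λ ≡ 7.
  x = λ² - 19 - 27 = 49 - 46 ≡ 3; y = λ·(19 - 3) - 6 ≡ 19. → (3, 19)
7P: (3, 19) + (27, 4). λ = (4 - 19)/(27 - 3) ≡ 14/24 mod 29. 24⁻¹ ≡ 23 (mod 29), so λ ≡ 3.
  x = λ² - 3 - 27 = 9 - 30 ≡ 8; y = λ·(3 - 8) - 19 ≡ 24. → (8, 24)
8P: (8, 24) + (27, 4). λ = (4 - 24)/(27 - 8) ≡ 9/19 mod 29. 19⁻¹ ≡ 26 (mod 29), so λ ≡ 2.
  x = λ² - 8 - 27 = 4 - 35 ≡ 27; y = λ·(8 - 27) - 24 ≡ 25. → (27, 25)
9P: (27, 25) + (27, 4): same x and y₁ ≡ -y₂, so the sum is 𝒪.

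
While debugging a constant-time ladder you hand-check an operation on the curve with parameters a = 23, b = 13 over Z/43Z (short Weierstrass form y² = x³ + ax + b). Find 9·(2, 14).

(0, 23)

Write Q = (2, 14).
Repeated addition: build up to 9Q.
2Q: tangent at (2, 14): λ = (3·2² + 23)/(2·14) ≡ 35/28. 28⁻¹ ≡ 20 (mod 43), so λ ≡ 35·20 ≡ 12.
  x = λ² - 2 - 2 = 144 - 4 ≡ 11; y = λ·(2 - 11) - 14 ≡ 7. → (11, 7)
3Q: (11, 7) + (2, 14). λ = (14 - 7)/(2 - 11) ≡ 7/34 mod 43. 34⁻¹ ≡ 19 (mod 43), so λ ≡ 4.
  x = λ² - 11 - 2 = 16 - 13 ≡ 3; y = λ·(11 - 3) - 7 ≡ 25. → (3, 25)
4Q: (3, 25) + (2, 14). λ = (14 - 25)/(2 - 3) ≡ 32/42 mod 43. 42⁻¹ ≡ 42 (mod 43) since 42·42 = 1764 ≡ 1, so λ ≡ 11.
  x = λ² - 3 - 2 = 121 - 5 ≡ 30; y = λ·(3 - 30) - 25 ≡ 22. → (30, 22)
5Q: (30, 22) + (2, 14). λ = (14 - 22)/(2 - 30) ≡ 35/15 mod 43. 15⁻¹ ≡ 23 (mod 43), so λ ≡ 31.
  x = λ² - 30 - 2 = 961 - 32 ≡ 26; y = λ·(30 - 26) - 22 ≡ 16. → (26, 16)
6Q: (26, 16) + (2, 14). λ = (14 - 16)/(2 - 26) ≡ 41/19 mod 43. 19⁻¹ ≡ 34 (mod 43), so λ ≡ 18.
  x = λ² - 26 - 2 = 324 - 28 ≡ 38; y = λ·(26 - 38) - 16 ≡ 26. → (38, 26)
7Q: (38, 26) + (2, 14). λ = (14 - 26)/(2 - 38) ≡ 31/7 mod 43. 7⁻¹ ≡ 37 (mod 43) since 7·37 = 259 ≡ 1, so λ ≡ 29.
  x = λ² - 38 - 2 = 841 - 40 ≡ 27; y = λ·(38 - 27) - 26 ≡ 35. → (27, 35)
8Q: (27, 35) + (2, 14). λ = (14 - 35)/(2 - 27) ≡ 22/18 mod 43. 18⁻¹ ≡ 12 (mod 43) since 18·12 = 216 ≡ 1, so λ ≡ 6.
  x = λ² - 27 - 2 = 36 - 29 ≡ 7; y = λ·(27 - 7) - 35 ≡ 42. → (7, 42)
9Q: (7, 42) + (2, 14). λ = (14 - 42)/(2 - 7) ≡ 15/38 mod 43. 38⁻¹ ≡ 17 (mod 43), so λ ≡ 40.
  x = λ² - 7 - 2 = 1600 - 9 ≡ 0; y = λ·(7 - 0) - 42 ≡ 23. → (0, 23)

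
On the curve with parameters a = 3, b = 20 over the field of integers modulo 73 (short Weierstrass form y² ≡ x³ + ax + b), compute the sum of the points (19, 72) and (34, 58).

(4, 60)

(19, 72) + (34, 58). λ = (58 - 72)/(34 - 19) ≡ 59/15 mod 73. 15⁻¹ ≡ 39 (mod 73), so λ ≡ 38.
  x = λ² - 19 - 34 = 1444 - 53 ≡ 4; y = λ·(19 - 4) - 72 ≡ 60. → (4, 60)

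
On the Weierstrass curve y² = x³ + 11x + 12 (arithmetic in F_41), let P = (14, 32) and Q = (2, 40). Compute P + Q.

(30, 6)

(14, 32) + (2, 40). λ = (40 - 32)/(2 - 14) ≡ 8/29 mod 41. 29⁻¹ ≡ 17 (mod 41), so λ ≡ 13.
  x = λ² - 14 - 2 = 169 - 16 ≡ 30; y = λ·(14 - 30) - 32 ≡ 6. → (30, 6)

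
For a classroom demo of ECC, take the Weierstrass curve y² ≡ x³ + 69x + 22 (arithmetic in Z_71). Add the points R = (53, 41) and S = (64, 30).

(53, 41) + (64, 30). λ = (30 - 41)/(64 - 53) ≡ 60/11 mod 71. 11⁻¹ ≡ 13 (mod 71) since 11·13 = 143 ≡ 1, so λ ≡ 70.
  x = λ² - 53 - 64 = 4900 - 117 ≡ 26; y = λ·(53 - 26) - 41 ≡ 3. → (26, 3)

(26, 3)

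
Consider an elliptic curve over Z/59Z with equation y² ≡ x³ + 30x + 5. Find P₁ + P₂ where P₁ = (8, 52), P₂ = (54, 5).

(8, 52) + (54, 5). λ = (5 - 52)/(54 - 8) ≡ 12/46 mod 59. 46⁻¹ ≡ 9 (mod 59), so λ ≡ 49.
  x = λ² - 8 - 54 = 2401 - 62 ≡ 38; y = λ·(8 - 38) - 52 ≡ 12. → (38, 12)

(38, 12)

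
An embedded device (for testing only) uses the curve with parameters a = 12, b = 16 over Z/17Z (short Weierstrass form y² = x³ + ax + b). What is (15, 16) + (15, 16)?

(12, 16)

tangent at (15, 16): λ = (3·15² + 12)/(2·16) ≡ 7/15. 15⁻¹ ≡ 8 (mod 17) since 15·8 = 120 ≡ 1, so λ ≡ 7·8 ≡ 5.
  x = λ² - 15 - 15 = 25 - 30 ≡ 12; y = λ·(15 - 12) - 16 ≡ 16. → (12, 16)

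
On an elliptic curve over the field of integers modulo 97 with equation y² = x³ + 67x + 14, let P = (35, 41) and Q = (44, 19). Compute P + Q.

(35, 41) + (44, 19). λ = (19 - 41)/(44 - 35) ≡ 75/9 mod 97. 9⁻¹ ≡ 54 (mod 97) since 9·54 = 486 ≡ 1, so λ ≡ 73.
  x = λ² - 35 - 44 = 5329 - 79 ≡ 12; y = λ·(35 - 12) - 41 ≡ 86. → (12, 86)

(12, 86)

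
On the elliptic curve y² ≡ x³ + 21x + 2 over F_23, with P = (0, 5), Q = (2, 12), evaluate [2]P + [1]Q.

First 2P:
Repeated addition: build up to 2P.
2P: tangent at (0, 5): λ = (3·0² + 21)/(2·5) ≡ 21/10. 10⁻¹ ≡ 7 (mod 23), so λ ≡ 21·7 ≡ 9.
  x = λ² - 0 - 0 = 81 - 0 ≡ 12; y = λ·(0 - 12) - 5 ≡ 2. → (12, 2)
2P = (12, 2).
Finally 2P + Q:
(12, 2) + (2, 12). λ = (12 - 2)/(2 - 12) ≡ 10/13 mod 23. 13⁻¹ ≡ 16 (mod 23), so λ ≡ 22.
  x = λ² - 12 - 2 = 484 - 14 ≡ 10; y = λ·(12 - 10) - 2 ≡ 19. → (10, 19)

(10, 19)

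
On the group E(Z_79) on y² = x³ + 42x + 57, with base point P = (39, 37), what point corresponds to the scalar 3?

(18, 3)

Repeated addition: build up to 3P.
2P: tangent at (39, 37): λ = (3·39² + 42)/(2·37) ≡ 23/74. 74⁻¹ ≡ 63 (mod 79) since 74·63 = 4662 ≡ 1, so λ ≡ 23·63 ≡ 27.
  x = λ² - 39 - 39 = 729 - 78 ≡ 19; y = λ·(39 - 19) - 37 ≡ 29. → (19, 29)
3P: (19, 29) + (39, 37). λ = (37 - 29)/(39 - 19) ≡ 8/20 mod 79. 20⁻¹ ≡ 4 (mod 79) since 20·4 = 80 ≡ 1, so λ ≡ 32.
  x = λ² - 19 - 39 = 1024 - 58 ≡ 18; y = λ·(19 - 18) - 29 ≡ 3. → (18, 3)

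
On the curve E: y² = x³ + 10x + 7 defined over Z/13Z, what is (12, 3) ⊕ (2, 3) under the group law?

(12, 3) + (2, 3). λ = (3 - 3)/(2 - 12) ≡ 0/3 mod 13. 3⁻¹ ≡ 9 (mod 13) since 3·9 = 27 ≡ 1, so λ ≡ 0.
  x = λ² - 12 - 2 = 0 - 14 ≡ 12; y = λ·(12 - 12) - 3 ≡ 10. → (12, 10)

(12, 10)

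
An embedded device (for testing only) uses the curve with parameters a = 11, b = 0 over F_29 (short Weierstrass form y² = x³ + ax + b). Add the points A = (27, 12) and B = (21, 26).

(27, 12) + (21, 26). λ = (26 - 12)/(21 - 27) ≡ 14/23 mod 29. 23⁻¹ ≡ 24 (mod 29), so λ ≡ 17.
  x = λ² - 27 - 21 = 289 - 48 ≡ 9; y = λ·(27 - 9) - 12 ≡ 4. → (9, 4)

(9, 4)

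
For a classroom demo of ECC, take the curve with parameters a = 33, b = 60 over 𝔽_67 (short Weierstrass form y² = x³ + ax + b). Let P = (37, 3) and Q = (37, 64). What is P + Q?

O

The two points share x = 37 and their y-coordinates satisfy 3 + 64 ≡ 0 (mod 67), so they are inverses. Their sum is ∞.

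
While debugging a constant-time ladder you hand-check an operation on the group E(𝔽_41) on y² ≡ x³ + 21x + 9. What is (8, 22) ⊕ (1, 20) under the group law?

(8, 22) + (1, 20). λ = (20 - 22)/(1 - 8) ≡ 39/34 mod 41. 34⁻¹ ≡ 35 (mod 41), so λ ≡ 12.
  x = λ² - 8 - 1 = 144 - 9 ≡ 12; y = λ·(8 - 12) - 22 ≡ 12. → (12, 12)

(12, 12)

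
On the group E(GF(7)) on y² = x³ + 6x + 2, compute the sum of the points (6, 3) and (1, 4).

(2, 6)

(6, 3) + (1, 4). λ = (4 - 3)/(1 - 6) ≡ 1/2 mod 7. 2⁻¹ ≡ 4 (mod 7) since 2·4 = 8 ≡ 1, so λ ≡ 4.
  x = λ² - 6 - 1 = 16 - 7 ≡ 2; y = λ·(6 - 2) - 3 ≡ 6. → (2, 6)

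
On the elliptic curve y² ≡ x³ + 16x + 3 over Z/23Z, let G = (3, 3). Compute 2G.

tangent at (3, 3): λ = (3·3² + 16)/(2·3) ≡ 20/6. 6⁻¹ ≡ 4 (mod 23), so λ ≡ 20·4 ≡ 11.
  x = λ² - 3 - 3 = 121 - 6 ≡ 0; y = λ·(3 - 0) - 3 ≡ 7. → (0, 7)

(0, 7)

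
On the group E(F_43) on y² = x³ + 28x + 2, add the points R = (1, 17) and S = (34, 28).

(1, 17) + (34, 28). λ = (28 - 17)/(34 - 1) ≡ 11/33 mod 43. 33⁻¹ ≡ 30 (mod 43) since 33·30 = 990 ≡ 1, so λ ≡ 29.
  x = λ² - 1 - 34 = 841 - 35 ≡ 32; y = λ·(1 - 32) - 17 ≡ 30. → (32, 30)

(32, 30)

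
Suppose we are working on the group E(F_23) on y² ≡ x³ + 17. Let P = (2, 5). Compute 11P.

Repeated addition: build up to 11P.
2P: tangent at (2, 5): λ = (3·2² + 0)/(2·5) ≡ 12/10. 10⁻¹ ≡ 7 (mod 23) since 10·7 = 70 ≡ 1, so λ ≡ 12·7 ≡ 15.
  x = λ² - 2 - 2 = 225 - 4 ≡ 14; y = λ·(2 - 14) - 5 ≡ 22. → (14, 22)
3P: (14, 22) + (2, 5). λ = (5 - 22)/(2 - 14) ≡ 6/11 mod 23. 11⁻¹ ≡ 21 (mod 23) since 11·21 = 231 ≡ 1, so λ ≡ 11.
  x = λ² - 14 - 2 = 121 - 16 ≡ 13; y = λ·(14 - 13) - 22 ≡ 12. → (13, 12)
4P: (13, 12) + (2, 5). λ = (5 - 12)/(2 - 13) ≡ 16/12 mod 23. 12⁻¹ ≡ 2 (mod 23) since 12·2 = 24 ≡ 1, so λ ≡ 9.
  x = λ² - 13 - 2 = 81 - 15 ≡ 20; y = λ·(13 - 20) - 12 ≡ 17. → (20, 17)
5P: (20, 17) + (2, 5). λ = (5 - 17)/(2 - 20) ≡ 11/5 mod 23. 5⁻¹ ≡ 14 (mod 23) since 5·14 = 70 ≡ 1, so λ ≡ 16.
  x = λ² - 20 - 2 = 256 - 22 ≡ 4; y = λ·(20 - 4) - 17 ≡ 9. → (4, 9)
6P: (4, 9) + (2, 5). λ = (5 - 9)/(2 - 4) ≡ 19/21 mod 23. 21⁻¹ ≡ 11 (mod 23), so λ ≡ 2.
  x = λ² - 4 - 2 = 4 - 6 ≡ 21; y = λ·(4 - 21) - 9 ≡ 3. → (21, 3)
7P: (21, 3) + (2, 5). λ = (5 - 3)/(2 - 21) ≡ 2/4 mod 23. 4⁻¹ ≡ 6 (mod 23) since 4·6 = 24 ≡ 1, so λ ≡ 12.
  x = λ² - 21 - 2 = 144 - 23 ≡ 6; y = λ·(21 - 6) - 3 ≡ 16. → (6, 16)
8P: (6, 16) + (2, 5). λ = (5 - 16)/(2 - 6) ≡ 12/19 mod 23. 19⁻¹ ≡ 17 (mod 23) since 19·17 = 323 ≡ 1, so λ ≡ 20.
  x = λ² - 6 - 2 = 400 - 8 ≡ 1; y = λ·(6 - 1) - 16 ≡ 15. → (1, 15)
9P: (1, 15) + (2, 5). λ = (5 - 15)/(2 - 1) ≡ 13/1 mod 23. 1⁻¹ ≡ 1 (mod 23), so λ ≡ 13.
  x = λ² - 1 - 2 = 169 - 3 ≡ 5; y = λ·(1 - 5) - 15 ≡ 2. → (5, 2)
10P: (5, 2) + (2, 5). λ = (5 - 2)/(2 - 5) ≡ 3/20 mod 23. 20⁻¹ ≡ 15 (mod 23) since 20·15 = 300 ≡ 1, so λ ≡ 22.
  x = λ² - 5 - 2 = 484 - 7 ≡ 17; y = λ·(5 - 17) - 2 ≡ 10. → (17, 10)
11P: (17, 10) + (2, 5). λ = (5 - 10)/(2 - 17) ≡ 18/8 mod 23. 8⁻¹ ≡ 3 (mod 23), so λ ≡ 8.
  x = λ² - 17 - 2 = 64 - 19 ≡ 22; y = λ·(17 - 22) - 10 ≡ 19. → (22, 19)

(22, 19)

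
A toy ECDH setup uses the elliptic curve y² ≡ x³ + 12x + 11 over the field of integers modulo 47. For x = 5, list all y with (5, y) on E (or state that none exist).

x³ + 12x + 11 = 196 ≡ 8 (mod 47).
Square roots of 8 mod 47: 14 and 33 (since 14² = 196 ≡ 8).

14, 33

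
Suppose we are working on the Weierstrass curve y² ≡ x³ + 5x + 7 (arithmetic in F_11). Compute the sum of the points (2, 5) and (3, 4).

(7, 0)

(2, 5) + (3, 4). λ = (4 - 5)/(3 - 2) ≡ 10/1 mod 11. 1⁻¹ ≡ 1 (mod 11), so λ ≡ 10.
  x = λ² - 2 - 3 = 100 - 5 ≡ 7; y = λ·(2 - 7) - 5 ≡ 0. → (7, 0)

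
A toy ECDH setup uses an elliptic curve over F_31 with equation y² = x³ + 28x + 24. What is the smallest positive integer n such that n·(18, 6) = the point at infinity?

9

2P: tangent at (18, 6): λ = (3·18² + 28)/(2·6) ≡ 8/12. 12⁻¹ ≡ 13 (mod 31) since 12·13 = 156 ≡ 1, so λ ≡ 8·13 ≡ 11.
  x = λ² - 18 - 18 = 121 - 36 ≡ 23; y = λ·(18 - 23) - 6 ≡ 1. → (23, 1)
3P: (23, 1) + (18, 6). λ = (6 - 1)/(18 - 23) ≡ 5/26 mod 31. 26⁻¹ ≡ 6 (mod 31) since 26·6 = 156 ≡ 1, so λ ≡ 30.
  x = λ² - 23 - 18 = 900 - 41 ≡ 22; y = λ·(23 - 22) - 1 ≡ 29. → (22, 29)
4P: (22, 29) + (18, 6). λ = (6 - 29)/(18 - 22) ≡ 8/27 mod 31. 27⁻¹ ≡ 23 (mod 31), so λ ≡ 29.
  x = λ² - 22 - 18 = 841 - 40 ≡ 26; y = λ·(22 - 26) - 29 ≡ 10. → (26, 10)
5P: (26, 10) + (18, 6). λ = (6 - 10)/(18 - 26) ≡ 27/23 mod 31. 23⁻¹ ≡ 27 (mod 31) since 23·27 = 621 ≡ 1, so λ ≡ 16.
  x = λ² - 26 - 18 = 256 - 44 ≡ 26; y = λ·(26 - 26) - 10 ≡ 21. → (26, 21)
6P: (26, 21) + (18, 6). λ = (6 - 21)/(18 - 26) ≡ 16/23 mod 31. 23⁻¹ ≡ 27 (mod 31), so λ ≡ 29.
  x = λ² - 26 - 18 = 841 - 44 ≡ 22; y = λ·(26 - 22) - 21 ≡ 2. → (22, 2)
7P: (22, 2) + (18, 6). λ = (6 - 2)/(18 - 22) ≡ 4/27 mod 31. 27⁻¹ ≡ 23 (mod 31) since 27·23 = 621 ≡ 1, so λ ≡ 30.
  x = λ² - 22 - 18 = 900 - 40 ≡ 23; y = λ·(22 - 23) - 2 ≡ 30. → (23, 30)
8P: (23, 30) + (18, 6). λ = (6 - 30)/(18 - 23) ≡ 7/26 mod 31. 26⁻¹ ≡ 6 (mod 31), so λ ≡ 11.
  x = λ² - 23 - 18 = 121 - 41 ≡ 18; y = λ·(23 - 18) - 30 ≡ 25. → (18, 25)
9P: (18, 25) + (18, 6): same x and y₁ ≡ -y₂, so the sum is the point at infinity.
9P = the point at infinity, so the order is 9.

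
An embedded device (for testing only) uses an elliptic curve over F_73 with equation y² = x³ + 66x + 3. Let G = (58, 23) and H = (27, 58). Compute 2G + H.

First 2G:
Repeated addition: build up to 2G.
2G: tangent at (58, 23): λ = (3·58² + 66)/(2·23) ≡ 11/46. 46⁻¹ ≡ 27 (mod 73) since 46·27 = 1242 ≡ 1, so λ ≡ 11·27 ≡ 5.
  x = λ² - 58 - 58 = 25 - 116 ≡ 55; y = λ·(58 - 55) - 23 ≡ 65. → (55, 65)
2G = (55, 65).
Finally 2G + H:
(55, 65) + (27, 58). λ = (58 - 65)/(27 - 55) ≡ 66/45 mod 73. 45⁻¹ ≡ 13 (mod 73), so λ ≡ 55.
  x = λ² - 55 - 27 = 3025 - 82 ≡ 23; y = λ·(55 - 23) - 65 ≡ 16. → (23, 16)

(23, 16)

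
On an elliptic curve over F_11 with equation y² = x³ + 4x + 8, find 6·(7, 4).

Write Q = (7, 4).
Repeated addition: build up to 6Q.
2Q: tangent at (7, 4): λ = (3·7² + 4)/(2·4) ≡ 8/8. 8⁻¹ ≡ 7 (mod 11), so λ ≡ 8·7 ≡ 1.
  x = λ² - 7 - 7 = 1 - 14 ≡ 9; y = λ·(7 - 9) - 4 ≡ 5. → (9, 5)
3Q: (9, 5) + (7, 4). λ = (4 - 5)/(7 - 9) ≡ 10/9 mod 11. 9⁻¹ ≡ 5 (mod 11), so λ ≡ 6.
  x = λ² - 9 - 7 = 36 - 16 ≡ 9; y = λ·(9 - 9) - 5 ≡ 6. → (9, 6)
4Q: (9, 6) + (7, 4). λ = (4 - 6)/(7 - 9) ≡ 9/9 mod 11. 9⁻¹ ≡ 5 (mod 11), so λ ≡ 1.
  x = λ² - 9 - 7 = 1 - 16 ≡ 7; y = λ·(9 - 7) - 6 ≡ 7. → (7, 7)
5Q: (7, 7) + (7, 4): same x and y₁ ≡ -y₂, so the sum is ∞.
6Q: ∞ + (7, 4) = (7, 4) (identity).

(7, 4)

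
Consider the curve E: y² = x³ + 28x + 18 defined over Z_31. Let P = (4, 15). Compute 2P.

(2, 19)

tangent at (4, 15): λ = (3·4² + 28)/(2·15) ≡ 14/30. 30⁻¹ ≡ 30 (mod 31), so λ ≡ 14·30 ≡ 17.
  x = λ² - 4 - 4 = 289 - 8 ≡ 2; y = λ·(4 - 2) - 15 ≡ 19. → (2, 19)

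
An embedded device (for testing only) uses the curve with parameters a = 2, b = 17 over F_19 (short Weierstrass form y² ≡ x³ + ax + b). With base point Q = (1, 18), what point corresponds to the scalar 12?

Repeated addition: build up to 12Q.
2Q: tangent at (1, 18): λ = (3·1² + 2)/(2·18) ≡ 5/17. 17⁻¹ ≡ 9 (mod 19), so λ ≡ 5·9 ≡ 7.
  x = λ² - 1 - 1 = 49 - 2 ≡ 9; y = λ·(1 - 9) - 18 ≡ 2. → (9, 2)
3Q: (9, 2) + (1, 18). λ = (18 - 2)/(1 - 9) ≡ 16/11 mod 19. 11⁻¹ ≡ 7 (mod 19) since 11·7 = 77 ≡ 1, so λ ≡ 17.
  x = λ² - 9 - 1 = 289 - 10 ≡ 13; y = λ·(9 - 13) - 2 ≡ 6. → (13, 6)
4Q: (13, 6) + (1, 18). λ = (18 - 6)/(1 - 13) ≡ 12/7 mod 19. 7⁻¹ ≡ 11 (mod 19) since 7·11 = 77 ≡ 1, so λ ≡ 18.
  x = λ² - 13 - 1 = 324 - 14 ≡ 6; y = λ·(13 - 6) - 6 ≡ 6. → (6, 6)
5Q: (6, 6) + (1, 18). λ = (18 - 6)/(1 - 6) ≡ 12/14 mod 19. 14⁻¹ ≡ 15 (mod 19), so λ ≡ 9.
  x = λ² - 6 - 1 = 81 - 7 ≡ 17; y = λ·(6 - 17) - 6 ≡ 9. → (17, 9)
6Q: (17, 9) + (1, 18). λ = (18 - 9)/(1 - 17) ≡ 9/3 mod 19. 3⁻¹ ≡ 13 (mod 19) since 3·13 = 39 ≡ 1, so λ ≡ 3.
  x = λ² - 17 - 1 = 9 - 18 ≡ 10; y = λ·(17 - 10) - 9 ≡ 12. → (10, 12)
7Q: (10, 12) + (1, 18). λ = (18 - 12)/(1 - 10) ≡ 6/10 mod 19. 10⁻¹ ≡ 2 (mod 19), so λ ≡ 12.
  x = λ² - 10 - 1 = 144 - 11 ≡ 0; y = λ·(10 - 0) - 12 ≡ 13. → (0, 13)
8Q: (0, 13) + (1, 18). λ = (18 - 13)/(1 - 0) ≡ 5/1 mod 19. 1⁻¹ ≡ 1 (mod 19), so λ ≡ 5.
  x = λ² - 0 - 1 = 25 - 1 ≡ 5; y = λ·(0 - 5) - 13 ≡ 0. → (5, 0)
9Q: (5, 0) + (1, 18). λ = (18 - 0)/(1 - 5) ≡ 18/15 mod 19. 15⁻¹ ≡ 14 (mod 19), so λ ≡ 5.
  x = λ² - 5 - 1 = 25 - 6 ≡ 0; y = λ·(5 - 0) - 0 ≡ 6. → (0, 6)
10Q: (0, 6) + (1, 18). λ = (18 - 6)/(1 - 0) ≡ 12/1 mod 19. 1⁻¹ ≡ 1 (mod 19), so λ ≡ 12.
  x = λ² - 0 - 1 = 144 - 1 ≡ 10; y = λ·(0 - 10) - 6 ≡ 7. → (10, 7)
11Q: (10, 7) + (1, 18). λ = (18 - 7)/(1 - 10) ≡ 11/10 mod 19. 10⁻¹ ≡ 2 (mod 19), so λ ≡ 3.
  x = λ² - 10 - 1 = 9 - 11 ≡ 17; y = λ·(10 - 17) - 7 ≡ 10. → (17, 10)
12Q: (17, 10) + (1, 18). λ = (18 - 10)/(1 - 17) ≡ 8/3 mod 19. 3⁻¹ ≡ 13 (mod 19), so λ ≡ 9.
  x = λ² - 17 - 1 = 81 - 18 ≡ 6; y = λ·(17 - 6) - 10 ≡ 13. → (6, 13)

(6, 13)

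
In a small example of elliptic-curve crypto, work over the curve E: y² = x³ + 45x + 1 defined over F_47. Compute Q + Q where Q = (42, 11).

(18, 43)

tangent at (42, 11): λ = (3·42² + 45)/(2·11) ≡ 26/22. 22⁻¹ ≡ 15 (mod 47) since 22·15 = 330 ≡ 1, so λ ≡ 26·15 ≡ 14.
  x = λ² - 42 - 42 = 196 - 84 ≡ 18; y = λ·(42 - 18) - 11 ≡ 43. → (18, 43)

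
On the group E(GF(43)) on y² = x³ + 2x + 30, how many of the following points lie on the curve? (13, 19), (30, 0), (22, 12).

(13, 19): 19² ≡ 17, rhs ≡ 17 → on.
(30, 0): 0² ≡ 0, rhs ≡ 0 → on.
(22, 12): 12² ≡ 15, rhs ≡ 15 → on.

3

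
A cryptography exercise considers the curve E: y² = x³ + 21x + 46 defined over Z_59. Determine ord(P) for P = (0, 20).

12

2P: tangent at (0, 20): λ = (3·0² + 21)/(2·20) ≡ 21/40. 40⁻¹ ≡ 31 (mod 59), so λ ≡ 21·31 ≡ 2.
  x = λ² - 0 - 0 = 4 - 0 ≡ 4; y = λ·(0 - 4) - 20 ≡ 31. → (4, 31)
3P: (4, 31) + (0, 20). λ = (20 - 31)/(0 - 4) ≡ 48/55 mod 59. 55⁻¹ ≡ 44 (mod 59) since 55·44 = 2420 ≡ 1, so λ ≡ 47.
  x = λ² - 4 - 0 = 2209 - 4 ≡ 22; y = λ·(4 - 22) - 31 ≡ 8. → (22, 8)
4P: (22, 8) + (0, 20). λ = (20 - 8)/(0 - 22) ≡ 12/37 mod 59. 37⁻¹ ≡ 8 (mod 59), so λ ≡ 37.
  x = λ² - 22 - 0 = 1369 - 22 ≡ 49; y = λ·(22 - 49) - 8 ≡ 55. → (49, 55)
5P: (49, 55) + (0, 20). λ = (20 - 55)/(0 - 49) ≡ 24/10 mod 59. 10⁻¹ ≡ 6 (mod 59), so λ ≡ 26.
  x = λ² - 49 - 0 = 676 - 49 ≡ 37; y = λ·(49 - 37) - 55 ≡ 21. → (37, 21)
6P: (37, 21) + (0, 20). λ = (20 - 21)/(0 - 37) ≡ 58/22 mod 59. 22⁻¹ ≡ 51 (mod 59), so λ ≡ 8.
  x = λ² - 37 - 0 = 64 - 37 ≡ 27; y = λ·(37 - 27) - 21 ≡ 0. → (27, 0)
7P: (27, 0) + (0, 20). λ = (20 - 0)/(0 - 27) ≡ 20/32 mod 59. 32⁻¹ ≡ 24 (mod 59), so λ ≡ 8.
  x = λ² - 27 - 0 = 64 - 27 ≡ 37; y = λ·(27 - 37) - 0 ≡ 38. → (37, 38)
8P: (37, 38) + (0, 20). λ = (20 - 38)/(0 - 37) ≡ 41/22 mod 59. 22⁻¹ ≡ 51 (mod 59), so λ ≡ 26.
  x = λ² - 37 - 0 = 676 - 37 ≡ 49; y = λ·(37 - 49) - 38 ≡ 4. → (49, 4)
9P: (49, 4) + (0, 20). λ = (20 - 4)/(0 - 49) ≡ 16/10 mod 59. 10⁻¹ ≡ 6 (mod 59) since 10·6 = 60 ≡ 1, so λ ≡ 37.
  x = λ² - 49 - 0 = 1369 - 49 ≡ 22; y = λ·(49 - 22) - 4 ≡ 51. → (22, 51)
10P: (22, 51) + (0, 20). λ = (20 - 51)/(0 - 22) ≡ 28/37 mod 59. 37⁻¹ ≡ 8 (mod 59), so λ ≡ 47.
  x = λ² - 22 - 0 = 2209 - 22 ≡ 4; y = λ·(22 - 4) - 51 ≡ 28. → (4, 28)
11P: (4, 28) + (0, 20). λ = (20 - 28)/(0 - 4) ≡ 51/55 mod 59. 55⁻¹ ≡ 44 (mod 59), so λ ≡ 2.
  x = λ² - 4 - 0 = 4 - 4 ≡ 0; y = λ·(4 - 0) - 28 ≡ 39. → (0, 39)
12P: (0, 39) + (0, 20): same x and y₁ ≡ -y₂, so the sum is the point at infinity.
12P = the point at infinity, so the order is 12.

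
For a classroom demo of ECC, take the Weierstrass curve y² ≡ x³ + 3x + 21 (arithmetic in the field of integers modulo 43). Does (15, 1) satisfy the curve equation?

y² = 1² ≡ 1; x³ + 3x + 21 = 3441 ≡ 1 (mod 43). 1 = 1.

yes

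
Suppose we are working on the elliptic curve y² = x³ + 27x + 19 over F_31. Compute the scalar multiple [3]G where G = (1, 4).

Repeated addition: build up to 3G.
2G: tangent at (1, 4): λ = (3·1² + 27)/(2·4) ≡ 30/8. 8⁻¹ ≡ 4 (mod 31), so λ ≡ 30·4 ≡ 27.
  x = λ² - 1 - 1 = 729 - 2 ≡ 14; y = λ·(1 - 14) - 4 ≡ 17. → (14, 17)
3G: (14, 17) + (1, 4). λ = (4 - 17)/(1 - 14) ≡ 18/18 mod 31. 18⁻¹ ≡ 19 (mod 31), so λ ≡ 1.
  x = λ² - 14 - 1 = 1 - 15 ≡ 17; y = λ·(14 - 17) - 17 ≡ 11. → (17, 11)

(17, 11)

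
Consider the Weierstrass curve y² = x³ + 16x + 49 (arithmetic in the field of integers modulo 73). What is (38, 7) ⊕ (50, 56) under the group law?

(38, 7) + (50, 56). λ = (56 - 7)/(50 - 38) ≡ 49/12 mod 73. 12⁻¹ ≡ 67 (mod 73) since 12·67 = 804 ≡ 1, so λ ≡ 71.
  x = λ² - 38 - 50 = 5041 - 88 ≡ 62; y = λ·(38 - 62) - 7 ≡ 41. → (62, 41)

(62, 41)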